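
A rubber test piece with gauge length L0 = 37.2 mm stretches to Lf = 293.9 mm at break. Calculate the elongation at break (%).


Elongation = (Lf - L0) / L0 * 100
= (293.9 - 37.2) / 37.2 * 100
= 256.7 / 37.2 * 100
= 690.1%

690.1%


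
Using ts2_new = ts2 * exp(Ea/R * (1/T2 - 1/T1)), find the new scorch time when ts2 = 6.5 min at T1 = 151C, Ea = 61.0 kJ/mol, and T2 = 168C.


Convert temperatures: T1 = 151 + 273.15 = 424.15 K, T2 = 168 + 273.15 = 441.15 K
ts2_new = 6.5 * exp(61000 / 8.314 * (1/441.15 - 1/424.15))
1/T2 - 1/T1 = -9.0854e-05
ts2_new = 3.34 min

3.34 min


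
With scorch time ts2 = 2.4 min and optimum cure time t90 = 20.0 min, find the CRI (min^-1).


CRI = 100 / (t90 - ts2)
= 100 / (20.0 - 2.4)
= 100 / 17.6
= 5.68 min^-1

5.68 min^-1


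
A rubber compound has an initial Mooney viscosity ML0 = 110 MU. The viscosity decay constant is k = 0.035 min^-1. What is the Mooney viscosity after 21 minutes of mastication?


ML = ML0 * exp(-k * t)
ML = 110 * exp(-0.035 * 21)
ML = 110 * 0.4795
ML = 52.75 MU

52.75 MU


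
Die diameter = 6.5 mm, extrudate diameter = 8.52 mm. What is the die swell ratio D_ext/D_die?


Die swell ratio = D_extrudate / D_die
= 8.52 / 6.5
= 1.311

Die swell = 1.311


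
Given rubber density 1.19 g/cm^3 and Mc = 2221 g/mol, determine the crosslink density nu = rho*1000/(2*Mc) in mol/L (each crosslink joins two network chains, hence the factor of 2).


nu = rho * 1000 / (2 * Mc)
nu = 1.19 * 1000 / (2 * 2221)
nu = 1190.0 / 4442
nu = 0.2679 mol/L

0.2679 mol/L


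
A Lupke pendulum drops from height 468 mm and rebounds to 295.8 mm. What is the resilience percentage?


Resilience = h_rebound / h_drop * 100
= 295.8 / 468 * 100
= 63.2%

63.2%


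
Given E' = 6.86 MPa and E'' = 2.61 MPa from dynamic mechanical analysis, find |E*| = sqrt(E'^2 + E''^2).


|E*| = sqrt(E'^2 + E''^2)
= sqrt(6.86^2 + 2.61^2)
= sqrt(47.0596 + 6.8121)
= 7.34 MPa

7.34 MPa


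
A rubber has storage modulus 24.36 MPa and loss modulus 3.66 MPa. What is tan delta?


tan delta = E'' / E'
= 3.66 / 24.36
= 0.1502

tan delta = 0.1502


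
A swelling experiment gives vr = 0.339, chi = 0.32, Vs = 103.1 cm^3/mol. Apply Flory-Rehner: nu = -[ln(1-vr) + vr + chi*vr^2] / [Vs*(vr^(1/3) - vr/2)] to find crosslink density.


ln(1 - vr) = ln(1 - 0.339) = -0.4140
Numerator = -((-0.4140) + 0.339 + 0.32 * 0.339^2) = 0.0382
Denominator = 103.1 * (0.339^(1/3) - 0.339/2) = 54.4129
nu = 0.0382 / 54.4129 = 7.0253e-04 mol/cm^3

7.0253e-04 mol/cm^3


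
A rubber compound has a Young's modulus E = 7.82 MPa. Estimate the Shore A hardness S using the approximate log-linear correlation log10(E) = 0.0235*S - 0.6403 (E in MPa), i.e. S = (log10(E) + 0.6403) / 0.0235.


log10(E) = 0.0235*S - 0.6403  =>  S = (log10(E) + 0.6403) / 0.0235
log10(7.82) = 0.893207
S = (0.893207 + 0.6403) / 0.0235 = 1.533507 / 0.0235
S = 65.3

Shore A = 65.3


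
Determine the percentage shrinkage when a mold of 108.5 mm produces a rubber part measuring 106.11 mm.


Shrinkage = (mold - part) / mold * 100
= (108.5 - 106.11) / 108.5 * 100
= 2.39 / 108.5 * 100
= 2.2%

2.2%


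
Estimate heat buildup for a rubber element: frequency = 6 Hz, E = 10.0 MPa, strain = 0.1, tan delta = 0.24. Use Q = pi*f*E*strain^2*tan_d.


Q = pi * f * E * strain^2 * tan_d
= pi * 6 * 10.0 * 0.1^2 * 0.24
= pi * 6 * 10.0 * 0.0100 * 0.24
= 0.4524

Q = 0.4524


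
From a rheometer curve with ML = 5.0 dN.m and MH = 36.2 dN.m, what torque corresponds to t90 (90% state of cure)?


M90 = ML + 0.9 * (MH - ML)
M90 = 5.0 + 0.9 * (36.2 - 5.0)
M90 = 5.0 + 0.9 * 31.2
M90 = 33.08 dN.m

33.08 dN.m


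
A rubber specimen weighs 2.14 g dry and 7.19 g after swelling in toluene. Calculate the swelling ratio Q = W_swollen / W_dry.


Q = W_swollen / W_dry
Q = 7.19 / 2.14
Q = 3.36

Q = 3.36


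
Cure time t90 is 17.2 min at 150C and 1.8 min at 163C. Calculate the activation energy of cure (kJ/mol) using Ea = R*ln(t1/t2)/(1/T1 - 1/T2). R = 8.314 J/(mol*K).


T1 = 423.15 K, T2 = 436.15 K
1/T1 - 1/T2 = 7.0439e-05
ln(t1/t2) = ln(17.2/1.8) = 2.2571
Ea = 8.314 * 2.2571 / 7.0439e-05 = 266410.9444 J/mol
Ea = 266.41 kJ/mol

266.41 kJ/mol


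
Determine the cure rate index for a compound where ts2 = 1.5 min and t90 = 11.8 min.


CRI = 100 / (t90 - ts2)
= 100 / (11.8 - 1.5)
= 100 / 10.3
= 9.71 min^-1

9.71 min^-1


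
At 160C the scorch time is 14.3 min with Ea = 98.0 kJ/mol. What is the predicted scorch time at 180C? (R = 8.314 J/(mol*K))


Convert temperatures: T1 = 160 + 273.15 = 433.15 K, T2 = 180 + 273.15 = 453.15 K
ts2_new = 14.3 * exp(98000 / 8.314 * (1/453.15 - 1/433.15))
1/T2 - 1/T1 = -1.0189e-04
ts2_new = 4.3 min

4.3 min


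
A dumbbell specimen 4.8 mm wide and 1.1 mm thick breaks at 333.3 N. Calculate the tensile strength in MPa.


Area = width * thickness = 4.8 * 1.1 = 5.28 mm^2
TS = force / area = 333.3 / 5.28 = 63.12 MPa

63.12 MPa


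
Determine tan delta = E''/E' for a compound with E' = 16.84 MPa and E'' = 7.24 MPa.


tan delta = E'' / E'
= 7.24 / 16.84
= 0.4299

tan delta = 0.4299


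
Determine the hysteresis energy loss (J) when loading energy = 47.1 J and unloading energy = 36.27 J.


Hysteresis loss = loading - unloading
= 47.1 - 36.27
= 10.83 J

10.83 J


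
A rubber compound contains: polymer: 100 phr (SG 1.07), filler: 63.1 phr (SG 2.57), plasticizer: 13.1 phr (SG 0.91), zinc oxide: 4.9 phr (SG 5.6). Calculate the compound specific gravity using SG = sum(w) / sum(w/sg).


Sum of weights = 181.1
Volume contributions:
  polymer: 100/1.07 = 93.4579
  filler: 63.1/2.57 = 24.5525
  plasticizer: 13.1/0.91 = 14.3956
  zinc oxide: 4.9/5.6 = 0.8750
Sum of volumes = 133.2811
SG = 181.1 / 133.2811 = 1.359

SG = 1.359


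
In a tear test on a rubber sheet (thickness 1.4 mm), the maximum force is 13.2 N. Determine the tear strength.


Tear strength = force / thickness
= 13.2 / 1.4
= 9.43 N/mm

9.43 N/mm


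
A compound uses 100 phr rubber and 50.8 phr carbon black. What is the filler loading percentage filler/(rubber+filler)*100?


Filler % = filler / (rubber + filler) * 100
= 50.8 / (100 + 50.8) * 100
= 50.8 / 150.8 * 100
= 33.69%

33.69%


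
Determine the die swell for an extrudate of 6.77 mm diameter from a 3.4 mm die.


Die swell ratio = D_extrudate / D_die
= 6.77 / 3.4
= 1.991

Die swell = 1.991


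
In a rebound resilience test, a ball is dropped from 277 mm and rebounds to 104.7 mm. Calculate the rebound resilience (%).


Resilience = h_rebound / h_drop * 100
= 104.7 / 277 * 100
= 37.8%

37.8%


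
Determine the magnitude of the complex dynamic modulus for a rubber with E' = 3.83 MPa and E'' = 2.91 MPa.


|E*| = sqrt(E'^2 + E''^2)
= sqrt(3.83^2 + 2.91^2)
= sqrt(14.6689 + 8.4681)
= 4.81 MPa

4.81 MPa


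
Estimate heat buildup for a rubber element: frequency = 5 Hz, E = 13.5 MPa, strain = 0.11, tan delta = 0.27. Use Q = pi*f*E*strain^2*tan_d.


Q = pi * f * E * strain^2 * tan_d
= pi * 5 * 13.5 * 0.11^2 * 0.27
= pi * 5 * 13.5 * 0.0121 * 0.27
= 0.6928

Q = 0.6928


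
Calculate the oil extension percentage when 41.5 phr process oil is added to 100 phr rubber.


Oil % = oil / (100 + oil) * 100
= 41.5 / (100 + 41.5) * 100
= 41.5 / 141.5 * 100
= 29.33%

29.33%


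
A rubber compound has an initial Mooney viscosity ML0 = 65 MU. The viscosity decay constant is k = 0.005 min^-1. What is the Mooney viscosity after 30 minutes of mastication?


ML = ML0 * exp(-k * t)
ML = 65 * exp(-0.005 * 30)
ML = 65 * 0.8607
ML = 55.95 MU

55.95 MU


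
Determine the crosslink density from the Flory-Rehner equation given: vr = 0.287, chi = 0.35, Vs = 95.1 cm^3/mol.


ln(1 - vr) = ln(1 - 0.287) = -0.3383
Numerator = -((-0.3383) + 0.287 + 0.35 * 0.287^2) = 0.0224
Denominator = 95.1 * (0.287^(1/3) - 0.287/2) = 49.0830
nu = 0.0224 / 49.0830 = 4.5728e-04 mol/cm^3

4.5728e-04 mol/cm^3


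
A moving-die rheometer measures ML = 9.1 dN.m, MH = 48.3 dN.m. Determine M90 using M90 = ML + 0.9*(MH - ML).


M90 = ML + 0.9 * (MH - ML)
M90 = 9.1 + 0.9 * (48.3 - 9.1)
M90 = 9.1 + 0.9 * 39.2
M90 = 44.38 dN.m

44.38 dN.m


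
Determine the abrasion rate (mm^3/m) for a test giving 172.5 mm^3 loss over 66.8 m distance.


Rate = volume_loss / distance
= 172.5 / 66.8
= 2.582 mm^3/m

2.582 mm^3/m


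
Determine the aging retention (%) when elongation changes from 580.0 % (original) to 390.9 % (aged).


Retention = aged / original * 100
= 390.9 / 580.0 * 100
= 67.4%

67.4%


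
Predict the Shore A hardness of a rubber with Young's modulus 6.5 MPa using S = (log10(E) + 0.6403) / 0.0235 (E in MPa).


log10(E) = 0.0235*S - 0.6403  =>  S = (log10(E) + 0.6403) / 0.0235
log10(6.5) = 0.812913
S = (0.812913 + 0.6403) / 0.0235 = 1.453213 / 0.0235
S = 61.8

Shore A = 61.8


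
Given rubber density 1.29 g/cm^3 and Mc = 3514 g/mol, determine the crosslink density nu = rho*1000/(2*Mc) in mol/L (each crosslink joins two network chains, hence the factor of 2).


nu = rho * 1000 / (2 * Mc)
nu = 1.29 * 1000 / (2 * 3514)
nu = 1290.0 / 7028
nu = 0.1836 mol/L

0.1836 mol/L


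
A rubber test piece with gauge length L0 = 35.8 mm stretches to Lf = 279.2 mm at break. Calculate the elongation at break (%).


Elongation = (Lf - L0) / L0 * 100
= (279.2 - 35.8) / 35.8 * 100
= 243.4 / 35.8 * 100
= 679.9%

679.9%


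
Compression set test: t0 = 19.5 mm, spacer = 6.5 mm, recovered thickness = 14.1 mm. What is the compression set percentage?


CS = (t0 - recovered) / (t0 - ts) * 100
= (19.5 - 14.1) / (19.5 - 6.5) * 100
= 5.4 / 13.0 * 100
= 41.5%

41.5%


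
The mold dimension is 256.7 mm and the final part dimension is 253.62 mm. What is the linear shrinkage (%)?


Shrinkage = (mold - part) / mold * 100
= (256.7 - 253.62) / 256.7 * 100
= 3.08 / 256.7 * 100
= 1.2%

1.2%


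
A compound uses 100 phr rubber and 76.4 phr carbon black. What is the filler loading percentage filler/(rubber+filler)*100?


Filler % = filler / (rubber + filler) * 100
= 76.4 / (100 + 76.4) * 100
= 76.4 / 176.4 * 100
= 43.31%

43.31%


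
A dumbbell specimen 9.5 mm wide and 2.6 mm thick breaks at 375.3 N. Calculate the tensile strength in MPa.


Area = width * thickness = 9.5 * 2.6 = 24.7 mm^2
TS = force / area = 375.3 / 24.7 = 15.19 MPa

15.19 MPa


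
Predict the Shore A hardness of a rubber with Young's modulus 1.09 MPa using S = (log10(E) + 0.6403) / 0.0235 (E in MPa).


log10(E) = 0.0235*S - 0.6403  =>  S = (log10(E) + 0.6403) / 0.0235
log10(1.09) = 0.037426
S = (0.037426 + 0.6403) / 0.0235 = 0.677726 / 0.0235
S = 28.8

Shore A = 28.8


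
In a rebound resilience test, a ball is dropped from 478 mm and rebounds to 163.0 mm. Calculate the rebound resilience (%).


Resilience = h_rebound / h_drop * 100
= 163.0 / 478 * 100
= 34.1%

34.1%


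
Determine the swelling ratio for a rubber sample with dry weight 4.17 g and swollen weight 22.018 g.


Q = W_swollen / W_dry
Q = 22.018 / 4.17
Q = 5.28

Q = 5.28


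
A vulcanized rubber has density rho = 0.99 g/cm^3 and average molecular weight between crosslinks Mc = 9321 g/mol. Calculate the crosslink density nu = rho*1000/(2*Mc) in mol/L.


nu = rho * 1000 / (2 * Mc)
nu = 0.99 * 1000 / (2 * 9321)
nu = 990.0 / 18642
nu = 0.0531 mol/L

0.0531 mol/L


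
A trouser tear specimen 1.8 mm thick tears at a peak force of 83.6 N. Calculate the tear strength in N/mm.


Tear strength = force / thickness
= 83.6 / 1.8
= 46.44 N/mm

46.44 N/mm


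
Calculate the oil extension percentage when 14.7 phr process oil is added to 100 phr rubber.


Oil % = oil / (100 + oil) * 100
= 14.7 / (100 + 14.7) * 100
= 14.7 / 114.7 * 100
= 12.82%

12.82%


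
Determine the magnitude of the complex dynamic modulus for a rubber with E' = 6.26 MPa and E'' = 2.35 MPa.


|E*| = sqrt(E'^2 + E''^2)
= sqrt(6.26^2 + 2.35^2)
= sqrt(39.1876 + 5.5225)
= 6.687 MPa

6.687 MPa


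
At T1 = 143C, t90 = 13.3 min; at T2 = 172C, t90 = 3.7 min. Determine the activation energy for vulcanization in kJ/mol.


T1 = 416.15 K, T2 = 445.15 K
1/T1 - 1/T2 = 1.5655e-04
ln(t1/t2) = ln(13.3/3.7) = 1.2794
Ea = 8.314 * 1.2794 / 1.5655e-04 = 67949.3398 J/mol
Ea = 67.95 kJ/mol

67.95 kJ/mol


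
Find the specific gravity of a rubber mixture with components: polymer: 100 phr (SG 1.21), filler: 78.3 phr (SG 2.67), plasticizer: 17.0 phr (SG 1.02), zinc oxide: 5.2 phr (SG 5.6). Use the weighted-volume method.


Sum of weights = 200.5
Volume contributions:
  polymer: 100/1.21 = 82.6446
  filler: 78.3/2.67 = 29.3258
  plasticizer: 17.0/1.02 = 16.6667
  zinc oxide: 5.2/5.6 = 0.9286
Sum of volumes = 129.5657
SG = 200.5 / 129.5657 = 1.547

SG = 1.547


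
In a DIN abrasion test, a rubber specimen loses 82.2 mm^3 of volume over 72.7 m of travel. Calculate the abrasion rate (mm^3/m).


Rate = volume_loss / distance
= 82.2 / 72.7
= 1.131 mm^3/m

1.131 mm^3/m


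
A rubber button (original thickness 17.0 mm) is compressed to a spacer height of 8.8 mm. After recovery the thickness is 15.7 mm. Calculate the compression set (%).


CS = (t0 - recovered) / (t0 - ts) * 100
= (17.0 - 15.7) / (17.0 - 8.8) * 100
= 1.3 / 8.2 * 100
= 15.9%

15.9%


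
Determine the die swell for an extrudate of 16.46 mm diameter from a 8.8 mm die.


Die swell ratio = D_extrudate / D_die
= 16.46 / 8.8
= 1.87

Die swell = 1.87


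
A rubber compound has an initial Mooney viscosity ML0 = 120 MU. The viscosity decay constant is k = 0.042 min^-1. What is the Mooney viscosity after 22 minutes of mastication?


ML = ML0 * exp(-k * t)
ML = 120 * exp(-0.042 * 22)
ML = 120 * 0.3969
ML = 47.63 MU

47.63 MU


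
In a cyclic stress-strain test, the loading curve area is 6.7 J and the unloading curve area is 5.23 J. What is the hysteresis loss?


Hysteresis loss = loading - unloading
= 6.7 - 5.23
= 1.47 J

1.47 J


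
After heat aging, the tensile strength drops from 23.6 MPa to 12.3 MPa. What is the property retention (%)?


Retention = aged / original * 100
= 12.3 / 23.6 * 100
= 52.1%

52.1%


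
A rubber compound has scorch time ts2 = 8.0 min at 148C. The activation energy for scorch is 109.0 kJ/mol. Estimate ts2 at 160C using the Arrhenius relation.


Convert temperatures: T1 = 148 + 273.15 = 421.15 K, T2 = 160 + 273.15 = 433.15 K
ts2_new = 8.0 * exp(109000 / 8.314 * (1/433.15 - 1/421.15))
1/T2 - 1/T1 = -6.5782e-05
ts2_new = 3.38 min

3.38 min


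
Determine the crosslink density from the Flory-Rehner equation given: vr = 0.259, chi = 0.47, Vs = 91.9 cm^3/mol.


ln(1 - vr) = ln(1 - 0.259) = -0.2998
Numerator = -((-0.2998) + 0.259 + 0.47 * 0.259^2) = 0.0092
Denominator = 91.9 * (0.259^(1/3) - 0.259/2) = 46.6789
nu = 0.0092 / 46.6789 = 1.9766e-04 mol/cm^3

1.9766e-04 mol/cm^3


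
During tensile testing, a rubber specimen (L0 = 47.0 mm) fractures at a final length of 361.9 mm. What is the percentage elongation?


Elongation = (Lf - L0) / L0 * 100
= (361.9 - 47.0) / 47.0 * 100
= 314.9 / 47.0 * 100
= 670.0%

670.0%


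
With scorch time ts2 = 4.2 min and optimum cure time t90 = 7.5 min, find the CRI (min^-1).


CRI = 100 / (t90 - ts2)
= 100 / (7.5 - 4.2)
= 100 / 3.3
= 30.3 min^-1

30.3 min^-1


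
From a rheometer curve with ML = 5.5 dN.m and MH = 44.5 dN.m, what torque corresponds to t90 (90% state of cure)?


M90 = ML + 0.9 * (MH - ML)
M90 = 5.5 + 0.9 * (44.5 - 5.5)
M90 = 5.5 + 0.9 * 39.0
M90 = 40.6 dN.m

40.6 dN.m


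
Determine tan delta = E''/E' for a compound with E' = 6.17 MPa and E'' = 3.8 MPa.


tan delta = E'' / E'
= 3.8 / 6.17
= 0.6159

tan delta = 0.6159


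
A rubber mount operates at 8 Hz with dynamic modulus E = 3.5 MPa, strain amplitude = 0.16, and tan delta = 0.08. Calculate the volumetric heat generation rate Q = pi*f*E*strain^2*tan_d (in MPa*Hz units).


Q = pi * f * E * strain^2 * tan_d
= pi * 8 * 3.5 * 0.16^2 * 0.08
= pi * 8 * 3.5 * 0.0256 * 0.08
= 0.1802

Q = 0.1802


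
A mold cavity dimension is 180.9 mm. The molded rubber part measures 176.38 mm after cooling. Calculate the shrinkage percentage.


Shrinkage = (mold - part) / mold * 100
= (180.9 - 176.38) / 180.9 * 100
= 4.52 / 180.9 * 100
= 2.5%

2.5%


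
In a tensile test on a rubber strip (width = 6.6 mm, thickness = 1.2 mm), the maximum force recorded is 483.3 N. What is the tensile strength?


Area = width * thickness = 6.6 * 1.2 = 7.92 mm^2
TS = force / area = 483.3 / 7.92 = 61.02 MPa

61.02 MPa


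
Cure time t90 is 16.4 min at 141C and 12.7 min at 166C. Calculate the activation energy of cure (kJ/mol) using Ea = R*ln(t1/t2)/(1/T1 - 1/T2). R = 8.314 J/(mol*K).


T1 = 414.15 K, T2 = 439.15 K
1/T1 - 1/T2 = 1.3746e-04
ln(t1/t2) = ln(16.4/12.7) = 0.2557
Ea = 8.314 * 0.2557 / 1.3746e-04 = 15464.5114 J/mol
Ea = 15.46 kJ/mol

15.46 kJ/mol


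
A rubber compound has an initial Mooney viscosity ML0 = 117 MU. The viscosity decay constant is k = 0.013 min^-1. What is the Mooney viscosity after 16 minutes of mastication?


ML = ML0 * exp(-k * t)
ML = 117 * exp(-0.013 * 16)
ML = 117 * 0.8122
ML = 95.03 MU

95.03 MU


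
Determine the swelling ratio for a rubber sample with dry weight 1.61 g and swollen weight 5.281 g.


Q = W_swollen / W_dry
Q = 5.281 / 1.61
Q = 3.28

Q = 3.28


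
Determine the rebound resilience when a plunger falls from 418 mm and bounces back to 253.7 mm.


Resilience = h_rebound / h_drop * 100
= 253.7 / 418 * 100
= 60.7%

60.7%


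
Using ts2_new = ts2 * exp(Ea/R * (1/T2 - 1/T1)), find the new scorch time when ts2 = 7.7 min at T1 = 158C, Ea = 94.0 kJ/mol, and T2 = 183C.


Convert temperatures: T1 = 158 + 273.15 = 431.15 K, T2 = 183 + 273.15 = 456.15 K
ts2_new = 7.7 * exp(94000 / 8.314 * (1/456.15 - 1/431.15))
1/T2 - 1/T1 = -1.2712e-04
ts2_new = 1.83 min

1.83 min


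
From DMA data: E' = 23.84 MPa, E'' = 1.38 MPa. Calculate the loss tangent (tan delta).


tan delta = E'' / E'
= 1.38 / 23.84
= 0.0579

tan delta = 0.0579


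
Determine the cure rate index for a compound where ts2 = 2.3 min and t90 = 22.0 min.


CRI = 100 / (t90 - ts2)
= 100 / (22.0 - 2.3)
= 100 / 19.7
= 5.08 min^-1

5.08 min^-1


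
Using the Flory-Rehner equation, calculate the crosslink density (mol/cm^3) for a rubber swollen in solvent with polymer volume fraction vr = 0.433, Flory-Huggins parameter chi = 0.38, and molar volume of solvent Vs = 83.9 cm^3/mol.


ln(1 - vr) = ln(1 - 0.433) = -0.5674
Numerator = -((-0.5674) + 0.433 + 0.38 * 0.433^2) = 0.0632
Denominator = 83.9 * (0.433^(1/3) - 0.433/2) = 45.3090
nu = 0.0632 / 45.3090 = 0.0014 mol/cm^3

0.0014 mol/cm^3


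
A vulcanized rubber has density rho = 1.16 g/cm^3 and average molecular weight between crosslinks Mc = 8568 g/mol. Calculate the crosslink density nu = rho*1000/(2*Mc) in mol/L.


nu = rho * 1000 / (2 * Mc)
nu = 1.16 * 1000 / (2 * 8568)
nu = 1160.0 / 17136
nu = 0.0677 mol/L

0.0677 mol/L


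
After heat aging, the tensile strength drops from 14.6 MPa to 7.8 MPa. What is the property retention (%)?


Retention = aged / original * 100
= 7.8 / 14.6 * 100
= 53.4%

53.4%


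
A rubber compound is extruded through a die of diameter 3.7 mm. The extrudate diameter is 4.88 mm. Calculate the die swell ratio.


Die swell ratio = D_extrudate / D_die
= 4.88 / 3.7
= 1.319

Die swell = 1.319


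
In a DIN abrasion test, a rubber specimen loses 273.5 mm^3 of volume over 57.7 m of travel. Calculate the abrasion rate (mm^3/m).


Rate = volume_loss / distance
= 273.5 / 57.7
= 4.74 mm^3/m

4.74 mm^3/m


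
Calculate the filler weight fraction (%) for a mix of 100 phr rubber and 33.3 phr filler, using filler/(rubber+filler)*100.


Filler % = filler / (rubber + filler) * 100
= 33.3 / (100 + 33.3) * 100
= 33.3 / 133.3 * 100
= 24.98%

24.98%


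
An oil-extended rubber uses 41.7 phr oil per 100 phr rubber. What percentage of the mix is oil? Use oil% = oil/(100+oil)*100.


Oil % = oil / (100 + oil) * 100
= 41.7 / (100 + 41.7) * 100
= 41.7 / 141.7 * 100
= 29.43%

29.43%


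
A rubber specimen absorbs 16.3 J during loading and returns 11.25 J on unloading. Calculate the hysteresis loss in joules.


Hysteresis loss = loading - unloading
= 16.3 - 11.25
= 5.05 J

5.05 J


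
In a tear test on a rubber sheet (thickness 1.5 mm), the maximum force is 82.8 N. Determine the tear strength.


Tear strength = force / thickness
= 82.8 / 1.5
= 55.2 N/mm

55.2 N/mm


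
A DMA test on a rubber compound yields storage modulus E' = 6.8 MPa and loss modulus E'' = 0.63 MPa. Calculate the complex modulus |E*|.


|E*| = sqrt(E'^2 + E''^2)
= sqrt(6.8^2 + 0.63^2)
= sqrt(46.2400 + 0.3969)
= 6.829 MPa

6.829 MPa


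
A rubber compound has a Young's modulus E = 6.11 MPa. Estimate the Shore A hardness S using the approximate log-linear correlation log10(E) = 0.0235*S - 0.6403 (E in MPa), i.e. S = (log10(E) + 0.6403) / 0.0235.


log10(E) = 0.0235*S - 0.6403  =>  S = (log10(E) + 0.6403) / 0.0235
log10(6.11) = 0.786041
S = (0.786041 + 0.6403) / 0.0235 = 1.426341 / 0.0235
S = 60.7

Shore A = 60.7


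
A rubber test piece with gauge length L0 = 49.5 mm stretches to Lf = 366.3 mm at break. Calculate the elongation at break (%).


Elongation = (Lf - L0) / L0 * 100
= (366.3 - 49.5) / 49.5 * 100
= 316.8 / 49.5 * 100
= 640.0%

640.0%


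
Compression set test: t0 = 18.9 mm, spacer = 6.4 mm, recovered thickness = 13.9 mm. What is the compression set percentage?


CS = (t0 - recovered) / (t0 - ts) * 100
= (18.9 - 13.9) / (18.9 - 6.4) * 100
= 5.0 / 12.5 * 100
= 40.0%

40.0%


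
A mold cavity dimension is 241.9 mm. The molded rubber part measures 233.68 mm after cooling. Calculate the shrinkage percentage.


Shrinkage = (mold - part) / mold * 100
= (241.9 - 233.68) / 241.9 * 100
= 8.22 / 241.9 * 100
= 3.4%

3.4%


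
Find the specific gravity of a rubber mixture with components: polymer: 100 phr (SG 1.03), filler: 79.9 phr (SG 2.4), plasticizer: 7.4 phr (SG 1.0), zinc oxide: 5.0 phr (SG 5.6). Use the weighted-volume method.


Sum of weights = 192.3
Volume contributions:
  polymer: 100/1.03 = 97.0874
  filler: 79.9/2.4 = 33.2917
  plasticizer: 7.4/1.0 = 7.4000
  zinc oxide: 5.0/5.6 = 0.8929
Sum of volumes = 138.6719
SG = 192.3 / 138.6719 = 1.387

SG = 1.387


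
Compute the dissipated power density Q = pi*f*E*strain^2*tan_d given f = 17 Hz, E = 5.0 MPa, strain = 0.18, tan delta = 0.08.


Q = pi * f * E * strain^2 * tan_d
= pi * 17 * 5.0 * 0.18^2 * 0.08
= pi * 17 * 5.0 * 0.0324 * 0.08
= 0.6922

Q = 0.6922


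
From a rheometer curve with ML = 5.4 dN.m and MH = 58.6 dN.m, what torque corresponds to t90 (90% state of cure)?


M90 = ML + 0.9 * (MH - ML)
M90 = 5.4 + 0.9 * (58.6 - 5.4)
M90 = 5.4 + 0.9 * 53.2
M90 = 53.28 dN.m

53.28 dN.m


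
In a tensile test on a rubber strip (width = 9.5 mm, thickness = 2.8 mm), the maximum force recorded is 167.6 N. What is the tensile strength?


Area = width * thickness = 9.5 * 2.8 = 26.6 mm^2
TS = force / area = 167.6 / 26.6 = 6.3 MPa

6.3 MPa


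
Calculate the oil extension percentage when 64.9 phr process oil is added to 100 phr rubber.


Oil % = oil / (100 + oil) * 100
= 64.9 / (100 + 64.9) * 100
= 64.9 / 164.9 * 100
= 39.36%

39.36%


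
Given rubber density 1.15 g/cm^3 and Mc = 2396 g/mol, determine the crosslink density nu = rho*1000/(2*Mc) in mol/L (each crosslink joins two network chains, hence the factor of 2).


nu = rho * 1000 / (2 * Mc)
nu = 1.15 * 1000 / (2 * 2396)
nu = 1150.0 / 4792
nu = 0.2400 mol/L

0.2400 mol/L


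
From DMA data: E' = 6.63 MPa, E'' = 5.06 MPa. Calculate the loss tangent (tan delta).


tan delta = E'' / E'
= 5.06 / 6.63
= 0.7632

tan delta = 0.7632


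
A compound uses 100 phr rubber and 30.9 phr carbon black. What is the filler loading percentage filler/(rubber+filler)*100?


Filler % = filler / (rubber + filler) * 100
= 30.9 / (100 + 30.9) * 100
= 30.9 / 130.9 * 100
= 23.61%

23.61%


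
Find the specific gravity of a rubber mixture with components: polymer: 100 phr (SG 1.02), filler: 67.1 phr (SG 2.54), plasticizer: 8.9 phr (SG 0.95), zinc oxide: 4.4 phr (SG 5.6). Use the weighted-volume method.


Sum of weights = 180.4
Volume contributions:
  polymer: 100/1.02 = 98.0392
  filler: 67.1/2.54 = 26.4173
  plasticizer: 8.9/0.95 = 9.3684
  zinc oxide: 4.4/5.6 = 0.7857
Sum of volumes = 134.6107
SG = 180.4 / 134.6107 = 1.34

SG = 1.34


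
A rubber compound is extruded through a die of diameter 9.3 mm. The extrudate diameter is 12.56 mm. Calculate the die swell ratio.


Die swell ratio = D_extrudate / D_die
= 12.56 / 9.3
= 1.351

Die swell = 1.351


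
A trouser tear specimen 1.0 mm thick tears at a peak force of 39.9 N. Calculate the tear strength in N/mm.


Tear strength = force / thickness
= 39.9 / 1.0
= 39.9 N/mm

39.9 N/mm


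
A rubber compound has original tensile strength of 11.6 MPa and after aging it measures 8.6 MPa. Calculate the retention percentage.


Retention = aged / original * 100
= 8.6 / 11.6 * 100
= 74.1%

74.1%


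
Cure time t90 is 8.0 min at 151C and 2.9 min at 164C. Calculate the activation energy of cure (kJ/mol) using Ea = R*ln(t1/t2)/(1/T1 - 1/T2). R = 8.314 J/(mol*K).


T1 = 424.15 K, T2 = 437.15 K
1/T1 - 1/T2 = 7.0112e-05
ln(t1/t2) = ln(8.0/2.9) = 1.0147
Ea = 8.314 * 1.0147 / 7.0112e-05 = 120328.2129 J/mol
Ea = 120.33 kJ/mol

120.33 kJ/mol


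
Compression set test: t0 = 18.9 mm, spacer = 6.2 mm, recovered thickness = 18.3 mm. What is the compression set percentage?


CS = (t0 - recovered) / (t0 - ts) * 100
= (18.9 - 18.3) / (18.9 - 6.2) * 100
= 0.6 / 12.7 * 100
= 4.7%

4.7%


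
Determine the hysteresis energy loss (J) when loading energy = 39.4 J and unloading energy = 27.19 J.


Hysteresis loss = loading - unloading
= 39.4 - 27.19
= 12.21 J

12.21 J


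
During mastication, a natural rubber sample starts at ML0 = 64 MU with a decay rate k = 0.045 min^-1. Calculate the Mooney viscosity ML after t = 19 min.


ML = ML0 * exp(-k * t)
ML = 64 * exp(-0.045 * 19)
ML = 64 * 0.4253
ML = 27.22 MU

27.22 MU


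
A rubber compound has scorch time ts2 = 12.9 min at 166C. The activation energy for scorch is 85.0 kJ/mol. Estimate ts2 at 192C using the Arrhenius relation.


Convert temperatures: T1 = 166 + 273.15 = 439.15 K, T2 = 192 + 273.15 = 465.15 K
ts2_new = 12.9 * exp(85000 / 8.314 * (1/465.15 - 1/439.15))
1/T2 - 1/T1 = -1.2728e-04
ts2_new = 3.51 min

3.51 min


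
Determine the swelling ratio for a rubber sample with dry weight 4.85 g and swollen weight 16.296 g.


Q = W_swollen / W_dry
Q = 16.296 / 4.85
Q = 3.36

Q = 3.36


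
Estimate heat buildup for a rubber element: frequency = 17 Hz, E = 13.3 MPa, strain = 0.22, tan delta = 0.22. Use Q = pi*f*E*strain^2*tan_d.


Q = pi * f * E * strain^2 * tan_d
= pi * 17 * 13.3 * 0.22^2 * 0.22
= pi * 17 * 13.3 * 0.0484 * 0.22
= 7.5634

Q = 7.5634


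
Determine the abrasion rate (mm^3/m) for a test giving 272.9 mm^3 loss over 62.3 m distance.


Rate = volume_loss / distance
= 272.9 / 62.3
= 4.38 mm^3/m

4.38 mm^3/m


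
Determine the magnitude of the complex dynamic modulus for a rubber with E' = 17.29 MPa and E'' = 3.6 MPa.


|E*| = sqrt(E'^2 + E''^2)
= sqrt(17.29^2 + 3.6^2)
= sqrt(298.9441 + 12.9600)
= 17.661 MPa

17.661 MPa


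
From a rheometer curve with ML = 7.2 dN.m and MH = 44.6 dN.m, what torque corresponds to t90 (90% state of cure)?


M90 = ML + 0.9 * (MH - ML)
M90 = 7.2 + 0.9 * (44.6 - 7.2)
M90 = 7.2 + 0.9 * 37.4
M90 = 40.86 dN.m

40.86 dN.m


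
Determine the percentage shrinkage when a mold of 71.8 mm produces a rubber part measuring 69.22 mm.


Shrinkage = (mold - part) / mold * 100
= (71.8 - 69.22) / 71.8 * 100
= 2.58 / 71.8 * 100
= 3.59%

3.59%


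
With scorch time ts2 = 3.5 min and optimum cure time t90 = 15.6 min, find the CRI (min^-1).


CRI = 100 / (t90 - ts2)
= 100 / (15.6 - 3.5)
= 100 / 12.1
= 8.26 min^-1

8.26 min^-1


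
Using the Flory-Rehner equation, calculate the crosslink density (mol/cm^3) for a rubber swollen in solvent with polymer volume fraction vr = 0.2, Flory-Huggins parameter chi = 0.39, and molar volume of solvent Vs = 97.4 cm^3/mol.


ln(1 - vr) = ln(1 - 0.2) = -0.2231
Numerator = -((-0.2231) + 0.2 + 0.39 * 0.2^2) = 0.0075
Denominator = 97.4 * (0.2^(1/3) - 0.2/2) = 47.2199
nu = 0.0075 / 47.2199 = 1.5975e-04 mol/cm^3

1.5975e-04 mol/cm^3


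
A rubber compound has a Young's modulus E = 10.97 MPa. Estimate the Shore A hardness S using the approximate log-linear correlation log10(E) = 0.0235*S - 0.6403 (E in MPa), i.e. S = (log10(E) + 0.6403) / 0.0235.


log10(E) = 0.0235*S - 0.6403  =>  S = (log10(E) + 0.6403) / 0.0235
log10(10.97) = 1.040207
S = (1.040207 + 0.6403) / 0.0235 = 1.680507 / 0.0235
S = 71.5

Shore A = 71.5


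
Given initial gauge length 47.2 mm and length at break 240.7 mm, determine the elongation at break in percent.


Elongation = (Lf - L0) / L0 * 100
= (240.7 - 47.2) / 47.2 * 100
= 193.5 / 47.2 * 100
= 410.0%

410.0%


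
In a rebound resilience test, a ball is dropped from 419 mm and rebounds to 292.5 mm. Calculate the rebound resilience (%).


Resilience = h_rebound / h_drop * 100
= 292.5 / 419 * 100
= 69.8%

69.8%


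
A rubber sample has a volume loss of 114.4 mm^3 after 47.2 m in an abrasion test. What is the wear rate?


Rate = volume_loss / distance
= 114.4 / 47.2
= 2.424 mm^3/m

2.424 mm^3/m


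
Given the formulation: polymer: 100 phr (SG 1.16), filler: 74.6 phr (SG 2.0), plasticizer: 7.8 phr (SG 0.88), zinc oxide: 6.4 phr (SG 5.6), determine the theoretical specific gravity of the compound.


Sum of weights = 188.8
Volume contributions:
  polymer: 100/1.16 = 86.2069
  filler: 74.6/2.0 = 37.3000
  plasticizer: 7.8/0.88 = 8.8636
  zinc oxide: 6.4/5.6 = 1.1429
Sum of volumes = 133.5134
SG = 188.8 / 133.5134 = 1.414

SG = 1.414


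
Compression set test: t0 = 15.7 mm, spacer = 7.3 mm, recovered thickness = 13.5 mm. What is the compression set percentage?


CS = (t0 - recovered) / (t0 - ts) * 100
= (15.7 - 13.5) / (15.7 - 7.3) * 100
= 2.2 / 8.4 * 100
= 26.2%

26.2%


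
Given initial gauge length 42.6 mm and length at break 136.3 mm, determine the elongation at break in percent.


Elongation = (Lf - L0) / L0 * 100
= (136.3 - 42.6) / 42.6 * 100
= 93.7 / 42.6 * 100
= 220.0%

220.0%


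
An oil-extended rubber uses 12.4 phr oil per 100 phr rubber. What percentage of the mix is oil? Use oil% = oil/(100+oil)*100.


Oil % = oil / (100 + oil) * 100
= 12.4 / (100 + 12.4) * 100
= 12.4 / 112.4 * 100
= 11.03%

11.03%


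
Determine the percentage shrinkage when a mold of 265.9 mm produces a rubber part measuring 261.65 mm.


Shrinkage = (mold - part) / mold * 100
= (265.9 - 261.65) / 265.9 * 100
= 4.25 / 265.9 * 100
= 1.6%

1.6%


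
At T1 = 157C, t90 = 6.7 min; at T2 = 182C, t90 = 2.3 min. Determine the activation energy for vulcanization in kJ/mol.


T1 = 430.15 K, T2 = 455.15 K
1/T1 - 1/T2 = 1.2769e-04
ln(t1/t2) = ln(6.7/2.3) = 1.0692
Ea = 8.314 * 1.0692 / 1.2769e-04 = 69614.9936 J/mol
Ea = 69.61 kJ/mol

69.61 kJ/mol


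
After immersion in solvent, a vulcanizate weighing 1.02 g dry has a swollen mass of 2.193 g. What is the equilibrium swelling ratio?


Q = W_swollen / W_dry
Q = 2.193 / 1.02
Q = 2.15

Q = 2.15


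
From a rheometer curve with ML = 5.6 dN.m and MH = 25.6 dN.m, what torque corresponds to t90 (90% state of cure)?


M90 = ML + 0.9 * (MH - ML)
M90 = 5.6 + 0.9 * (25.6 - 5.6)
M90 = 5.6 + 0.9 * 20.0
M90 = 23.6 dN.m

23.6 dN.m


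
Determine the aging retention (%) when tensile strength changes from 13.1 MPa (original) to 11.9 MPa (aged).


Retention = aged / original * 100
= 11.9 / 13.1 * 100
= 90.8%

90.8%


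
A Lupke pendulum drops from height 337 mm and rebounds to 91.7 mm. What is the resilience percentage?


Resilience = h_rebound / h_drop * 100
= 91.7 / 337 * 100
= 27.2%

27.2%


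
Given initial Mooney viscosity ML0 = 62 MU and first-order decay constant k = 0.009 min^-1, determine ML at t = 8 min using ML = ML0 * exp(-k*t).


ML = ML0 * exp(-k * t)
ML = 62 * exp(-0.009 * 8)
ML = 62 * 0.9305
ML = 57.69 MU

57.69 MU


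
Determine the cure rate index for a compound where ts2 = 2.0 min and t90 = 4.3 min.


CRI = 100 / (t90 - ts2)
= 100 / (4.3 - 2.0)
= 100 / 2.3
= 43.48 min^-1

43.48 min^-1


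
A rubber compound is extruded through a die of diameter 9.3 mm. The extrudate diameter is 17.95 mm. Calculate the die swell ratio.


Die swell ratio = D_extrudate / D_die
= 17.95 / 9.3
= 1.93

Die swell = 1.93


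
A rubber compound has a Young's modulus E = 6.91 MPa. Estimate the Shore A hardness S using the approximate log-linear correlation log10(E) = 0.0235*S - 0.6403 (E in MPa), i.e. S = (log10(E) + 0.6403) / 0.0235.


log10(E) = 0.0235*S - 0.6403  =>  S = (log10(E) + 0.6403) / 0.0235
log10(6.91) = 0.839478
S = (0.839478 + 0.6403) / 0.0235 = 1.479778 / 0.0235
S = 63.0

Shore A = 63.0


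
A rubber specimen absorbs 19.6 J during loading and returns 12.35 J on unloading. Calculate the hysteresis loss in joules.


Hysteresis loss = loading - unloading
= 19.6 - 12.35
= 7.25 J

7.25 J


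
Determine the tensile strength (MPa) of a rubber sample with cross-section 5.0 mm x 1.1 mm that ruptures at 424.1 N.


Area = width * thickness = 5.0 * 1.1 = 5.5 mm^2
TS = force / area = 424.1 / 5.5 = 77.11 MPa

77.11 MPa


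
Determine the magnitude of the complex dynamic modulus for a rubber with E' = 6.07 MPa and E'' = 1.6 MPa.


|E*| = sqrt(E'^2 + E''^2)
= sqrt(6.07^2 + 1.6^2)
= sqrt(36.8449 + 2.5600)
= 6.277 MPa

6.277 MPa


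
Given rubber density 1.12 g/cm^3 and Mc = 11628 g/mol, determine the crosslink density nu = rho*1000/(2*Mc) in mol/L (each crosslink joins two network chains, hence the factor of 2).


nu = rho * 1000 / (2 * Mc)
nu = 1.12 * 1000 / (2 * 11628)
nu = 1120.0 / 23256
nu = 0.0482 mol/L

0.0482 mol/L


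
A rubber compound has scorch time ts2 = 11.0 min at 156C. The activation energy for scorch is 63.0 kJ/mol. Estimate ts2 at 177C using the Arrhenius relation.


Convert temperatures: T1 = 156 + 273.15 = 429.15 K, T2 = 177 + 273.15 = 450.15 K
ts2_new = 11.0 * exp(63000 / 8.314 * (1/450.15 - 1/429.15))
1/T2 - 1/T1 = -1.0871e-04
ts2_new = 4.83 min

4.83 min


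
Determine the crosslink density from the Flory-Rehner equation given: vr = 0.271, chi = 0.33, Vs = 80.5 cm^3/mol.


ln(1 - vr) = ln(1 - 0.271) = -0.3161
Numerator = -((-0.3161) + 0.271 + 0.33 * 0.271^2) = 0.0208
Denominator = 80.5 * (0.271^(1/3) - 0.271/2) = 41.1860
nu = 0.0208 / 41.1860 = 5.0614e-04 mol/cm^3

5.0614e-04 mol/cm^3


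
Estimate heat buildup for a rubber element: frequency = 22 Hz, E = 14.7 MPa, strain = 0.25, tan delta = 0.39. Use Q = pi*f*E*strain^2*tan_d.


Q = pi * f * E * strain^2 * tan_d
= pi * 22 * 14.7 * 0.25^2 * 0.39
= pi * 22 * 14.7 * 0.0625 * 0.39
= 24.7648

Q = 24.7648


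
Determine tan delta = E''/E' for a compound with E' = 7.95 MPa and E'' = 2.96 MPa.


tan delta = E'' / E'
= 2.96 / 7.95
= 0.3723

tan delta = 0.3723


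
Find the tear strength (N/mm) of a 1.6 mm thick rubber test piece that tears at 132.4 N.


Tear strength = force / thickness
= 132.4 / 1.6
= 82.75 N/mm

82.75 N/mm


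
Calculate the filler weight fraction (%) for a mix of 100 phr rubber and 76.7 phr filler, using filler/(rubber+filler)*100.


Filler % = filler / (rubber + filler) * 100
= 76.7 / (100 + 76.7) * 100
= 76.7 / 176.7 * 100
= 43.41%

43.41%


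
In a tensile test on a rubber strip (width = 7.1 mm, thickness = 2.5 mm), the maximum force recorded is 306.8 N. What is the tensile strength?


Area = width * thickness = 7.1 * 2.5 = 17.75 mm^2
TS = force / area = 306.8 / 17.75 = 17.28 MPa

17.28 MPa


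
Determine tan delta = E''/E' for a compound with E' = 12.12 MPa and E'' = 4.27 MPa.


tan delta = E'' / E'
= 4.27 / 12.12
= 0.3523

tan delta = 0.3523


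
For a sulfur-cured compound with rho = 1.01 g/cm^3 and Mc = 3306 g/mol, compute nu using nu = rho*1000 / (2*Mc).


nu = rho * 1000 / (2 * Mc)
nu = 1.01 * 1000 / (2 * 3306)
nu = 1010.0 / 6612
nu = 0.1528 mol/L

0.1528 mol/L


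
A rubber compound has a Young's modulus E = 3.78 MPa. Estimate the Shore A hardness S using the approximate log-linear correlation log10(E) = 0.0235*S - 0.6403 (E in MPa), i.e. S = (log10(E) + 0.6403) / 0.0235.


log10(E) = 0.0235*S - 0.6403  =>  S = (log10(E) + 0.6403) / 0.0235
log10(3.78) = 0.577492
S = (0.577492 + 0.6403) / 0.0235 = 1.217792 / 0.0235
S = 51.8

Shore A = 51.8


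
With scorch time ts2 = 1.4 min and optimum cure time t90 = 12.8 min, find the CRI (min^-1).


CRI = 100 / (t90 - ts2)
= 100 / (12.8 - 1.4)
= 100 / 11.4
= 8.77 min^-1

8.77 min^-1


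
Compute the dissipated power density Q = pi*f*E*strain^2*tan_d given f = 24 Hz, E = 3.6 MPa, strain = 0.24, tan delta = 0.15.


Q = pi * f * E * strain^2 * tan_d
= pi * 24 * 3.6 * 0.24^2 * 0.15
= pi * 24 * 3.6 * 0.0576 * 0.15
= 2.3452

Q = 2.3452


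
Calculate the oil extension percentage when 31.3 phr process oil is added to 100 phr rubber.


Oil % = oil / (100 + oil) * 100
= 31.3 / (100 + 31.3) * 100
= 31.3 / 131.3 * 100
= 23.84%

23.84%


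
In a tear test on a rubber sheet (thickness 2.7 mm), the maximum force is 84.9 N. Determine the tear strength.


Tear strength = force / thickness
= 84.9 / 2.7
= 31.44 N/mm

31.44 N/mm


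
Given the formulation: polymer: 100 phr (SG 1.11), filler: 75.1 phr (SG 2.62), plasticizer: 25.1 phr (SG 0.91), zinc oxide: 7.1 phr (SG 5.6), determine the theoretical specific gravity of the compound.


Sum of weights = 207.3
Volume contributions:
  polymer: 100/1.11 = 90.0901
  filler: 75.1/2.62 = 28.6641
  plasticizer: 25.1/0.91 = 27.5824
  zinc oxide: 7.1/5.6 = 1.2679
Sum of volumes = 147.6045
SG = 207.3 / 147.6045 = 1.404

SG = 1.404


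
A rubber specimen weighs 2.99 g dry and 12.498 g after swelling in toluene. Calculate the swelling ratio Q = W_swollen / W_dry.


Q = W_swollen / W_dry
Q = 12.498 / 2.99
Q = 4.18

Q = 4.18


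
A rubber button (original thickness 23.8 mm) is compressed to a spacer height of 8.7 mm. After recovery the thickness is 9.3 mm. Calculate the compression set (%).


CS = (t0 - recovered) / (t0 - ts) * 100
= (23.8 - 9.3) / (23.8 - 8.7) * 100
= 14.5 / 15.1 * 100
= 96.0%

96.0%


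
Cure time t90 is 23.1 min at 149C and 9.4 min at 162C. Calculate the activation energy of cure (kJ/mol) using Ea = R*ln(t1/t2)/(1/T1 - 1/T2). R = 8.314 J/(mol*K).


T1 = 422.15 K, T2 = 435.15 K
1/T1 - 1/T2 = 7.0768e-05
ln(t1/t2) = ln(23.1/9.4) = 0.8991
Ea = 8.314 * 0.8991 / 7.0768e-05 = 105631.0318 J/mol
Ea = 105.63 kJ/mol

105.63 kJ/mol


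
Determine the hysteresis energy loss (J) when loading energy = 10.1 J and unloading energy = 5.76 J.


Hysteresis loss = loading - unloading
= 10.1 - 5.76
= 4.34 J

4.34 J


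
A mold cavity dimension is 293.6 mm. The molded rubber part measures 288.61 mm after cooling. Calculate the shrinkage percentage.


Shrinkage = (mold - part) / mold * 100
= (293.6 - 288.61) / 293.6 * 100
= 4.99 / 293.6 * 100
= 1.7%

1.7%


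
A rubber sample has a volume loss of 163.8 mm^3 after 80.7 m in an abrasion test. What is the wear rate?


Rate = volume_loss / distance
= 163.8 / 80.7
= 2.03 mm^3/m

2.03 mm^3/m


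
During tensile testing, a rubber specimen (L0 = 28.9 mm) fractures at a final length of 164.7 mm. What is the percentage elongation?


Elongation = (Lf - L0) / L0 * 100
= (164.7 - 28.9) / 28.9 * 100
= 135.8 / 28.9 * 100
= 469.9%

469.9%


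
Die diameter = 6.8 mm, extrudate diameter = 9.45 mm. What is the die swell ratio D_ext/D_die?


Die swell ratio = D_extrudate / D_die
= 9.45 / 6.8
= 1.39

Die swell = 1.39


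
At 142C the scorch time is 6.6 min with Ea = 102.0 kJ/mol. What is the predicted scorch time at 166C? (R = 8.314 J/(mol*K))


Convert temperatures: T1 = 142 + 273.15 = 415.15 K, T2 = 166 + 273.15 = 439.15 K
ts2_new = 6.6 * exp(102000 / 8.314 * (1/439.15 - 1/415.15))
1/T2 - 1/T1 = -1.3164e-04
ts2_new = 1.31 min

1.31 min
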